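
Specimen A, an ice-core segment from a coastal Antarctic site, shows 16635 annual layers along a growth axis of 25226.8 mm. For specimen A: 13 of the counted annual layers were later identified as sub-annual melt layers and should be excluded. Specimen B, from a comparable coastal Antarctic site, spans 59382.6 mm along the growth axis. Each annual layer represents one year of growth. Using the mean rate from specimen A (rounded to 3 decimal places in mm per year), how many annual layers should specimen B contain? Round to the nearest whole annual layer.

39119 annual layers

Specimen A: true annual layer count = 16635 − 13 = 16622.
A: Extension rate ≈ 25226.8 / 16622 = 1.518 mm per year.
B spans 59382.6 / 1.518 = 39118.97 years ≈ 39119 annual layers.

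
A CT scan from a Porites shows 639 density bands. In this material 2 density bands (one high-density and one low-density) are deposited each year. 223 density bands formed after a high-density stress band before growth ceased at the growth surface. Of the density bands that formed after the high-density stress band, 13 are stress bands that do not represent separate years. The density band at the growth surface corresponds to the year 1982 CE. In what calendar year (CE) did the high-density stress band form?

1877 CE

223 density bands post-date the high-density stress band.
Excluding 13 false density bands: 223 − 13 = 210.
Dividing by 2 density bands per year: 210 / 2 = 105 years.
1982 − 105 = 1877 CE.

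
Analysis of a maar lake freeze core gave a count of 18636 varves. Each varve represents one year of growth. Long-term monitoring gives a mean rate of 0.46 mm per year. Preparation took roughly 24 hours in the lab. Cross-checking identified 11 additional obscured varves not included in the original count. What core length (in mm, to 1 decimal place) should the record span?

After corrections the count is 18636 + 11 = 18647 varves.
18647 years at 0.46 mm/year gives 0.46 × 18647 = 8577.6 mm.

8577.6 mm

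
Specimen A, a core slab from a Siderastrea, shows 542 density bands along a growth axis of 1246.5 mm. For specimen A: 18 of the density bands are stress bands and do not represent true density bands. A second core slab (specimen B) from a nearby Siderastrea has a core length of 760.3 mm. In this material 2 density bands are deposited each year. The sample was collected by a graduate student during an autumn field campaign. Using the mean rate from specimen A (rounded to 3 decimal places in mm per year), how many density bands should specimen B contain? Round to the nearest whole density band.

320 density bands

Specimen A: correcting the raw count gives 542 − 18 = 524 true density bands.
Specimen A: 524 density bands at 2 per year is 524 / 2 = 262 years.
A: 1246.5 mm over 262 years gives 1246.5 / 262 ≈ 4.758 mm/year.
B spans 760.3 / 4.758 = 159.79 years; at 2 density bands per year that is 159.79 × 2 ≈ 320 density bands.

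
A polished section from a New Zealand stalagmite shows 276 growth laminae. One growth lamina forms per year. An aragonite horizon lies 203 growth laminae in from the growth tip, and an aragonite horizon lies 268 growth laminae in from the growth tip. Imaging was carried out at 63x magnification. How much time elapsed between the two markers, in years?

The two markers are separated by 268 − 203 = 65 growth laminae.
At one growth lamina per year, 65 years elapsed between them.

65 years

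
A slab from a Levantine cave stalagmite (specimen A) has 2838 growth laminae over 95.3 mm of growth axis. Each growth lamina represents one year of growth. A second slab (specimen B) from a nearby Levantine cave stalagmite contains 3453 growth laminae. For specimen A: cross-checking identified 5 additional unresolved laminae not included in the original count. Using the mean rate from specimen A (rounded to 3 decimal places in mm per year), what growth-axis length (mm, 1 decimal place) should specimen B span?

117.4 mm

Specimen A: true growth lamina count = 2838 + 5 = 2843.
A: Extension rate ≈ 95.3 / 2843 = 0.034 mm/year.
B's length ≈ 0.034 × 3453 = 117.4 mm.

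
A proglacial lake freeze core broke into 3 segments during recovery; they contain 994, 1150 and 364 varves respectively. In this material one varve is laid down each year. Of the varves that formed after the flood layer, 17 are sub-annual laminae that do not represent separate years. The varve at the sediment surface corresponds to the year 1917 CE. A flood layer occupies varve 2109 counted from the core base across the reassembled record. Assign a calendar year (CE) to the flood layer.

Total varves = 994 + 1150 + 364 = 2508.
2508 − 2109 = 399 varves lie beyond the flood layer toward the sediment surface.
Removing the 17 false varves leaves 399 − 17 = 382 true varves beyond the flood layer.
1917 − 382 = 1535 CE.

1535 CE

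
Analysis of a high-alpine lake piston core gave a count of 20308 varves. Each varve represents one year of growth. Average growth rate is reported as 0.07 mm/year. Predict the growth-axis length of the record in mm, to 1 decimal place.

The record spans 20308 years at 0.07 mm per year.
20308 years at 0.07 mm/year gives 0.07 × 20308 = 1421.6 mm.

1421.6 mm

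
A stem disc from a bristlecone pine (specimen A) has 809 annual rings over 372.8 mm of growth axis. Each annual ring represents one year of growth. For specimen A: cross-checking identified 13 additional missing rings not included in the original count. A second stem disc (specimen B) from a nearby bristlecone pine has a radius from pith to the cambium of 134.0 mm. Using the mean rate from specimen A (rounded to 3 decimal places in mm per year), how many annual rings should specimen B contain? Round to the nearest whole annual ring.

Specimen A: adjusted count: 809 + 13 = 822 annual rings.
A: Extension rate ≈ 372.8 / 822 = 0.454 mm per year.
Specimen B: 134.0 mm / 0.454 mm per year = 295.15 years ≈ 295 annual rings.

295 annual rings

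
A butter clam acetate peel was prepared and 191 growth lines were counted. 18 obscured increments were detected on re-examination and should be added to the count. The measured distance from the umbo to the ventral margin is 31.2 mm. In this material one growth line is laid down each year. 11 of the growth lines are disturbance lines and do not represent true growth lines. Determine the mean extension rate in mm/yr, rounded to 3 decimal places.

After corrections the count is 191 − 11 + 18 = 198 growth lines.
Extension rate ≈ 31.2 / 198 = 0.158 mm/yr.

0.158 mm/yr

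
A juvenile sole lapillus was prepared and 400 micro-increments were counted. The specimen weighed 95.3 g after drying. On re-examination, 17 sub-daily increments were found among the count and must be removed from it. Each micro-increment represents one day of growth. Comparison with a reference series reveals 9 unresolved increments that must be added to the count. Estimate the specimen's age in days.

392 days

True micro-increment count = 400 − 17 + 9 = 392.
At one micro-increment per day, that is 392 days.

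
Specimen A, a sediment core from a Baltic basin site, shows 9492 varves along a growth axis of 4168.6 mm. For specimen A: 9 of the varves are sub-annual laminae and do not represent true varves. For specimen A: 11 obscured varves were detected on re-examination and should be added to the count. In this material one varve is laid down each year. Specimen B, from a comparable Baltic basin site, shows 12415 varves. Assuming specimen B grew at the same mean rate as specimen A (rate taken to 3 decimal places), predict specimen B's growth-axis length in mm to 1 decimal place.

5450.2 mm

Specimen A: correcting the raw count gives 9492 − 9 + 11 = 9494 true varves.
A: Mean rate = 4168.6 mm / 9494 years ≈ 0.439 mm/year.
Length of B = 0.439 × 12415 = 5450.2 mm.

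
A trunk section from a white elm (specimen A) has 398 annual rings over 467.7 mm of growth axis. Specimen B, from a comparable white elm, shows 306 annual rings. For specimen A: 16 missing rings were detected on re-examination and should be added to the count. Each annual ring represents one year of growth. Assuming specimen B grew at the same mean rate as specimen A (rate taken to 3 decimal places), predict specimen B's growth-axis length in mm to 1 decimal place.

345.8 mm

Specimen A: after corrections the count is 398 + 16 = 414 annual rings.
A: Extension rate ≈ 467.7 / 414 = 1.130 mm per year.
B's length ≈ 1.130 × 306 = 345.8 mm.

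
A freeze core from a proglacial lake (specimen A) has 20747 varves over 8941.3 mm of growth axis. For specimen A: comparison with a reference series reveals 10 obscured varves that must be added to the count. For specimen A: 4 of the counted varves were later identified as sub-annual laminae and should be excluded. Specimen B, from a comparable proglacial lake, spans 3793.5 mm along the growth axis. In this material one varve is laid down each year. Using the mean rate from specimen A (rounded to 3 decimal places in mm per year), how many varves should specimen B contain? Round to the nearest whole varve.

Specimen A: after corrections the count is 20747 − 4 + 10 = 20753 varves.
A: Extension rate ≈ 8941.3 / 20753 = 0.431 mm per year.
For B, 3793.5 / 0.431 = 8801.62 years ≈ 8802 varves.

8802 varves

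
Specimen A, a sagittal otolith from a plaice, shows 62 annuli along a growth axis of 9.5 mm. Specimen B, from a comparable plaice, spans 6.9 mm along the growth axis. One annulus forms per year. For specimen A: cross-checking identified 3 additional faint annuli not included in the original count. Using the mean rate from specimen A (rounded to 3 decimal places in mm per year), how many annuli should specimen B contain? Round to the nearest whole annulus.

Specimen A: true annulus count = 62 + 3 = 65.
A: 9.5 mm over 65 years gives 9.5 / 65 ≈ 0.146 mm per year.
For B, 6.9 / 0.146 = 47.26 years ≈ 47 annuli.

47 annuli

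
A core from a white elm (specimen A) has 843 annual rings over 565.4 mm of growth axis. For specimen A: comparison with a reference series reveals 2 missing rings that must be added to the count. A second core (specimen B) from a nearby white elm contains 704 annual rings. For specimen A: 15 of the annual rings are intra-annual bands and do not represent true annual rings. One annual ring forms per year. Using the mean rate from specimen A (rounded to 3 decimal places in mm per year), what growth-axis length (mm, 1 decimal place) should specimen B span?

479.4 mm

Specimen A: after corrections the count is 843 − 15 + 2 = 830 annual rings.
A: Mean rate = 565.4 mm / 830 years ≈ 0.681 mm/yr.
B's length ≈ 0.681 × 704 = 479.4 mm.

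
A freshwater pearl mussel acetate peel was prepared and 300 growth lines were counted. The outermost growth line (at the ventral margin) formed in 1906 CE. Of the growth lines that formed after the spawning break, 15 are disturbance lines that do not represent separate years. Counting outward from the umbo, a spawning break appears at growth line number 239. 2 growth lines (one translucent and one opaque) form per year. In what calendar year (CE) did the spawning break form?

The spawning break sits at growth line 239 from the umbo, so 300 − 239 = 61 growth lines formed after it.
Excluding 15 false growth lines: 61 − 15 = 46.
46 growth lines at 2 per year is 46 / 2 = 23 years.
1906 − 23 = 1883 CE.

1883 CE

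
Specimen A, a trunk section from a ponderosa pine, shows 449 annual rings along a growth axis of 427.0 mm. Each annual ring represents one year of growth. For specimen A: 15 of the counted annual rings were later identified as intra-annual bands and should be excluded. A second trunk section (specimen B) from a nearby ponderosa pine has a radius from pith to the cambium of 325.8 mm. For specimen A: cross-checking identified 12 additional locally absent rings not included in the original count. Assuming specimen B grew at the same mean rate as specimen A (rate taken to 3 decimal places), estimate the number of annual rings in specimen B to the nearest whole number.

340 annual rings

Specimen A: correcting the raw count gives 449 − 15 + 12 = 446 true annual rings.
A: Mean rate = 427.0 mm / 446 years ≈ 0.957 mm/year.
B spans 325.8 / 0.957 = 340.44 years ≈ 340 annual rings.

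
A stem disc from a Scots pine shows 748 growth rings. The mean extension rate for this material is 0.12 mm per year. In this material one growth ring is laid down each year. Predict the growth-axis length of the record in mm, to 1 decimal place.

89.8 mm

The record spans 748 years at 0.12 mm per year.
Length ≈ 0.12 × 748 = 89.8 mm.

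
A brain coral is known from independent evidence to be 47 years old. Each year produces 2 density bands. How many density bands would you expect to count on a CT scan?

94 density bands

Expected density bands: 47 × 2 = 94.
So 94 density bands should be present.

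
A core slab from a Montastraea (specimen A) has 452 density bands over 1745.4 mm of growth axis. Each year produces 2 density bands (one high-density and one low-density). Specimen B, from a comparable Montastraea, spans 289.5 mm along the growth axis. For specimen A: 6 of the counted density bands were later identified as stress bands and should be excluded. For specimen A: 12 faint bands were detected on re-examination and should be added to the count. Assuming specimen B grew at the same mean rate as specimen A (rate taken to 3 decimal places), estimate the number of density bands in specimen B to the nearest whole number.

76 density bands

Specimen A: correcting the raw count gives 452 − 6 + 12 = 458 true density bands.
Specimen A: with 2 density bands per year, 458 / 2 = 229 years.
A: Extension rate ≈ 1745.4 / 229 = 7.622 mm/yr.
Specimen B: 289.5 mm / 7.622 mm per year = 37.98 years; at 2 density bands per year that is 37.98 × 2 ≈ 76 density bands.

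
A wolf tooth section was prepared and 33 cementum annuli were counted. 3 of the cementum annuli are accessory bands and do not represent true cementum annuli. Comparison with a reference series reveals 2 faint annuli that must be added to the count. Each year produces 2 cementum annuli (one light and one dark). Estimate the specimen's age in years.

16 years

Correcting the raw count gives 33 − 3 + 2 = 32 true cementum annuli.
32 cementum annuli at 2 per year is 32 / 2 = 16 years.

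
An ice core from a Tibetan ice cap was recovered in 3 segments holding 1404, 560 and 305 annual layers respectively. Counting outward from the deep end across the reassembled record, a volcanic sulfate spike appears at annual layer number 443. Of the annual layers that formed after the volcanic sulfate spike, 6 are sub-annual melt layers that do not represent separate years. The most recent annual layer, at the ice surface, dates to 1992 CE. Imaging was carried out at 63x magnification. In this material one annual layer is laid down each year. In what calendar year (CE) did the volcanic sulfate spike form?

Total annual layers = 1404 + 560 + 305 = 2269.
2269 − 443 = 1826 annual layers lie beyond the volcanic sulfate spike toward the ice surface.
1826 − 6 false = 1820 true annual layers after the volcanic sulfate spike.
Counting back 1820 years from 1992 CE places the volcanic sulfate spike in 1992 − 1820 = 172 CE.

172 CE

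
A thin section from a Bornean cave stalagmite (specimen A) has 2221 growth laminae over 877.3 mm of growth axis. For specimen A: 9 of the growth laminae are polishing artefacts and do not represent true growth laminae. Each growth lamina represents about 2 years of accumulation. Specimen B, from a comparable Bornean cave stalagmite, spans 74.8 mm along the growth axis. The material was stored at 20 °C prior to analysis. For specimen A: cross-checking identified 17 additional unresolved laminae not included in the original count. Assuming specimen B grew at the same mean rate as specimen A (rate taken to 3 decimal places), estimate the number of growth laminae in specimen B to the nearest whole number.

Specimen A: correcting the raw count gives 2221 − 9 + 17 = 2229 true growth laminae.
Specimen A: 2229 growth laminae at 2 years each span 2229 × 2 = 4458 years.
A: Extension rate ≈ 877.3 / 4458 = 0.197 mm/year.
Specimen B: 74.8 mm / 0.197 mm per year = 379.70 years; at 2 years per growth lamina that is 379.70 / 2 ≈ 190 growth laminae.

190 growth laminae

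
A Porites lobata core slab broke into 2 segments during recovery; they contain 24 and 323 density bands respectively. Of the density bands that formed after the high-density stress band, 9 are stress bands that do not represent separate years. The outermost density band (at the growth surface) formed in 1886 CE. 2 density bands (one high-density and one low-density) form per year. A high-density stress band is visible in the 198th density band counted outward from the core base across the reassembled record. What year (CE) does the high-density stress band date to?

Total density bands = 24 + 323 = 347.
The high-density stress band sits at density band 198 from the core base, so 347 − 198 = 149 density bands formed after it.
149 − 9 false = 140 true density bands after the high-density stress band.
140 density bands at 2 per year is 140 / 2 = 70 years.
Counting back 70 years from 1886 CE places the high-density stress band in 1886 − 70 = 1816 CE.

1816 CE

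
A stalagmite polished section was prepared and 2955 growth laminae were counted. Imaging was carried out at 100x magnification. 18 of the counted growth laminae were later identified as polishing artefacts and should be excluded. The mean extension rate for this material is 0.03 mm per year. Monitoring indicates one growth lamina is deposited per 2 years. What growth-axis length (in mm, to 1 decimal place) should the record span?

176.2 mm

Adjusted count: 2955 − 18 = 2937 growth laminae.
At 2 years per growth lamina, 2937 × 2 = 5874 years.
5874 years at 0.03 mm/year gives 0.03 × 5874 = 176.2 mm.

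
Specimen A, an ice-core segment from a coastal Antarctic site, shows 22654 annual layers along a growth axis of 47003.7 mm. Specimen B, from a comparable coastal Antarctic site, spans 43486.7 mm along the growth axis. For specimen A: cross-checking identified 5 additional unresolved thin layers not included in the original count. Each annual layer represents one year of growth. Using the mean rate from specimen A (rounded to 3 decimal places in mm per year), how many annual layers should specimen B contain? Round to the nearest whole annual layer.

Specimen A: adjusted count: 22654 + 5 = 22659 annual layers.
A: Mean rate = 47003.7 mm / 22659 years ≈ 2.074 mm/year.
B spans 43486.7 / 2.074 = 20967.55 years ≈ 20968 annual layers.

20968 annual layers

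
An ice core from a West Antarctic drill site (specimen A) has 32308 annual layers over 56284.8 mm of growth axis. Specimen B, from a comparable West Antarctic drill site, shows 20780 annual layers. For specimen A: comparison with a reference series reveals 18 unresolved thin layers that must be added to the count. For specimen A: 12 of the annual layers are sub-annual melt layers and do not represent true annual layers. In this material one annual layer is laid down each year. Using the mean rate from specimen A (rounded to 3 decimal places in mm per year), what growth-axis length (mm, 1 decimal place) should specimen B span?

Specimen A: correcting the raw count gives 32308 − 12 + 18 = 32314 true annual layers.
A: Mean rate = 56284.8 mm / 32314 years ≈ 1.742 mm/year.
For B, 1.742 mm/year × 20780 years = 36198.8 mm.

36198.8 mm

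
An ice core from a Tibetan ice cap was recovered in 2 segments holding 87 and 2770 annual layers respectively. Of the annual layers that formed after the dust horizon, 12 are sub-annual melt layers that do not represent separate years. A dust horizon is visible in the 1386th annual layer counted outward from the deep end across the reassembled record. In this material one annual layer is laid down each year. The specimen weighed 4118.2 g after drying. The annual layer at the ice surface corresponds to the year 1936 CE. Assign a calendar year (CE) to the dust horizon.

477 CE

Total annual layers = 87 + 2770 = 2857.
Between annual layer 1386 and the ice surface there are 2857 − 1386 = 1471 annual layers.
Excluding 12 false annual layers: 1471 − 12 = 1459.
The annual layer at the ice surface is 1936 CE, so the dust horizon dates to 1936 − 1459 = 477 CE.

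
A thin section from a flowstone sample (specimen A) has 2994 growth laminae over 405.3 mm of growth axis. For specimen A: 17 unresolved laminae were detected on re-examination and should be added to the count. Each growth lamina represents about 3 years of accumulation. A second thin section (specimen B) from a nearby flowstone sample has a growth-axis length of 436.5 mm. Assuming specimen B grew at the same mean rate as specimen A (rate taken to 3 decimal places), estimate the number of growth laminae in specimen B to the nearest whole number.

Specimen A: true growth lamina count = 2994 + 17 = 3011.
Specimen A: at 3 years per growth lamina, 3011 × 3 = 9033 years.
A: Extension rate ≈ 405.3 / 9033 = 0.045 mm per year.
Specimen B: 436.5 mm / 0.045 mm per year = 9700.00 years; at 3 years per growth lamina that is 9700.00 / 3 ≈ 3233 growth laminae.

3233 growth laminae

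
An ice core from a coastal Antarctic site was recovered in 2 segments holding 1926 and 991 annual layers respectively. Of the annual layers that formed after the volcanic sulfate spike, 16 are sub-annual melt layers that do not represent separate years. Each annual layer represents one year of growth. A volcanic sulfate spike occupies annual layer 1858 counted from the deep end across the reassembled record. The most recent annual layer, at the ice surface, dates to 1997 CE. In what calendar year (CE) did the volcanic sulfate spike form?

Total annual layers = 1926 + 991 = 2917.
Between annual layer 1858 and the ice surface there are 2917 − 1858 = 1059 annual layers.
Removing the 16 false annual layers leaves 1059 − 16 = 1043 true annual layers beyond the volcanic sulfate spike.
The annual layer at the ice surface is 1997 CE, so the volcanic sulfate spike dates to 1997 − 1043 = 954 CE.

954 CE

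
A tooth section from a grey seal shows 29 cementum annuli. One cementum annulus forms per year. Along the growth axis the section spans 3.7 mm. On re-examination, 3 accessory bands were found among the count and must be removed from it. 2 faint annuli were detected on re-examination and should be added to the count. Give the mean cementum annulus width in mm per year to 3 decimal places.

0.132 mm per year

After corrections the count is 29 − 3 + 2 = 28 cementum annuli.
Mean rate = 3.7 mm / 28 years ≈ 0.132 mm per year.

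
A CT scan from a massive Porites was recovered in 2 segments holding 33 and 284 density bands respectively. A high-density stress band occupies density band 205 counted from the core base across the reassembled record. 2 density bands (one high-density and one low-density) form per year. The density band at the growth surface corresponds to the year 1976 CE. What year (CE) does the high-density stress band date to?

1920 CE

Total density bands = 33 + 284 = 317.
Between density band 205 and the growth surface there are 317 − 205 = 112 density bands.
112 density bands at 2 per year is 112 / 2 = 56 years.
1976 − 56 = 1920 CE.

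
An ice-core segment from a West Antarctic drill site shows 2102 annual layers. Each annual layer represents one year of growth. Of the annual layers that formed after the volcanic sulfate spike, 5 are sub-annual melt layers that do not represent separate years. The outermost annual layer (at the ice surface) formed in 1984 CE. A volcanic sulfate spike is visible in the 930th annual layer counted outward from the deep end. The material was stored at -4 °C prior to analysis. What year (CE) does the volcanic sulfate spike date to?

Between annual layer 930 and the ice surface there are 2102 − 930 = 1172 annual layers.
1172 − 5 false = 1167 true annual layers after the volcanic sulfate spike.
The annual layer at the ice surface is 1984 CE, so the volcanic sulfate spike dates to 1984 − 1167 = 817 CE.

817 CE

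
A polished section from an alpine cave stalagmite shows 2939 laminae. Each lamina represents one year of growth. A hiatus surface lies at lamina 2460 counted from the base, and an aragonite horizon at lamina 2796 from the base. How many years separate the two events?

336 years

Separation: 2796 − 2460 = 336 laminae.
One lamina per year makes the interval 336 years.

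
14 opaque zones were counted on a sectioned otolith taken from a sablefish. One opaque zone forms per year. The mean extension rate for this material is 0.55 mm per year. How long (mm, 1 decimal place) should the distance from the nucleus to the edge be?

7.7 mm

The record spans 14 years at 0.55 mm per year.
Length ≈ 0.55 × 14 = 7.7 mm.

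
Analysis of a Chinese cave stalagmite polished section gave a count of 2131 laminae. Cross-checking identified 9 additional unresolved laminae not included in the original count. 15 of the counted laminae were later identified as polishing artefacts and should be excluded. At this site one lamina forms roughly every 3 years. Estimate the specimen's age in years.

After corrections the count is 2131 − 15 + 9 = 2125 laminae.
At 3 years per lamina, 2125 × 3 = 6375 years.

6375 years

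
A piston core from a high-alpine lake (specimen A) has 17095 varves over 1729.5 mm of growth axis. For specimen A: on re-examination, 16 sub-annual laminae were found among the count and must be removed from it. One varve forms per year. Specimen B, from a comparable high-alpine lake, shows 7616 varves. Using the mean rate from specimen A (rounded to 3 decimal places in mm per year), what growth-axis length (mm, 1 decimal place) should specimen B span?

Specimen A: after corrections the count is 17095 − 16 = 17079 varves.
A: Mean rate = 1729.5 mm / 17079 years ≈ 0.101 mm per year.
For B, 0.101 mm/year × 7616 years = 769.2 mm.

769.2 mm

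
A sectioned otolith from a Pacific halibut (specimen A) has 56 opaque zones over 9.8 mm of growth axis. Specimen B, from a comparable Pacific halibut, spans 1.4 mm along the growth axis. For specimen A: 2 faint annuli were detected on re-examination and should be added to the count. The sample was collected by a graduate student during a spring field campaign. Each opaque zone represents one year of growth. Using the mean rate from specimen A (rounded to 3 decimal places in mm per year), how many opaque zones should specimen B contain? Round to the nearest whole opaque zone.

Specimen A: adjusted count: 56 + 2 = 58 opaque zones.
A: 9.8 mm over 58 years gives 9.8 / 58 ≈ 0.169 mm/yr.
Specimen B: 1.4 mm / 0.169 mm per year = 8.28 years ≈ 8 opaque zones.

8 opaque zones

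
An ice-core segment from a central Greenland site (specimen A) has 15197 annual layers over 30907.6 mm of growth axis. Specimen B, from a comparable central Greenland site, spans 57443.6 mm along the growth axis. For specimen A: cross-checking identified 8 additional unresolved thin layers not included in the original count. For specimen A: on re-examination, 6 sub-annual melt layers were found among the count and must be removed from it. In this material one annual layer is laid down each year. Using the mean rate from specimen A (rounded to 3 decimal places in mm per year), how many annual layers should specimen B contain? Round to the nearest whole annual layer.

28242 annual layers

Specimen A: adjusted count: 15197 − 6 + 8 = 15199 annual layers.
A: Extension rate ≈ 30907.6 / 15199 = 2.034 mm/year.
Specimen B: 57443.6 mm / 2.034 mm per year = 28241.69 years ≈ 28242 annual layers.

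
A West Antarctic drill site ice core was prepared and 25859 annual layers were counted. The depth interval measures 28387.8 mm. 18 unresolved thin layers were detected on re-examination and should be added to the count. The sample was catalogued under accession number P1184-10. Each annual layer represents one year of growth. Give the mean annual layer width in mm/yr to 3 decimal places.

1.097 mm/yr

Adjusted count: 25859 + 18 = 25877 annual layers.
Mean rate = 28387.8 mm / 25877 years ≈ 1.097 mm/yr.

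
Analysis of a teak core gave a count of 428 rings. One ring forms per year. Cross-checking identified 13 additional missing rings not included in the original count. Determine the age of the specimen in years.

441 years

After corrections the count is 428 + 13 = 441 rings.
At one ring per year, that is 441 years.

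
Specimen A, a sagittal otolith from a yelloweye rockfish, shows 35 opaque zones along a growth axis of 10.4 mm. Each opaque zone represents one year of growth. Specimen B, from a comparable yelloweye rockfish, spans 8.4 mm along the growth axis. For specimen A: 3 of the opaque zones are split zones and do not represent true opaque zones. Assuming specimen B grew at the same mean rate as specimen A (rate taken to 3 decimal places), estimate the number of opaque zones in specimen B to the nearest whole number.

26 opaque zones

Specimen A: correcting the raw count gives 35 − 3 = 32 true opaque zones.
A: 10.4 mm over 32 years gives 10.4 / 32 ≈ 0.325 mm/yr.
Specimen B: 8.4 mm / 0.325 mm per year = 25.85 years ≈ 26 opaque zones.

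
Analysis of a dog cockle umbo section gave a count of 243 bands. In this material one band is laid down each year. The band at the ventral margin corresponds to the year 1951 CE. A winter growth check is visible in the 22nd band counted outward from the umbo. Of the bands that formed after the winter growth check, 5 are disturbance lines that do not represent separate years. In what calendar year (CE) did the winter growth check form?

The winter growth check sits at band 22 from the umbo, so 243 − 22 = 221 bands formed after it.
Excluding 5 false bands: 221 − 5 = 216.
Counting back 216 years from 1951 CE places the winter growth check in 1951 − 216 = 1735 CE.

1735 CE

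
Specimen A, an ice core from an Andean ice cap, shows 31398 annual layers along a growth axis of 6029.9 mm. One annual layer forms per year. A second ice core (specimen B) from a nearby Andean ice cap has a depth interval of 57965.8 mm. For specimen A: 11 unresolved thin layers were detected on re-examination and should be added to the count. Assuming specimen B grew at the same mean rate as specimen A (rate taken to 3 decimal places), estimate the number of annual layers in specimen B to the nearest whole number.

301905 annual layers

Specimen A: after corrections the count is 31398 + 11 = 31409 annual layers.
A: Mean rate = 6029.9 mm / 31409 years ≈ 0.192 mm/yr.
B spans 57965.8 / 0.192 = 301905.21 years ≈ 301905 annual layers.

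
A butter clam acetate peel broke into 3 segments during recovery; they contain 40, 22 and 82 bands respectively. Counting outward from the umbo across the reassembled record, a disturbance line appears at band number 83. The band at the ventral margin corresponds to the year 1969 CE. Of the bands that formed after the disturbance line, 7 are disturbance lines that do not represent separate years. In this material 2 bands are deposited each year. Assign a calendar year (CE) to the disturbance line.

1942 CE

Total bands = 40 + 22 + 82 = 144.
Between band 83 and the ventral margin there are 144 − 83 = 61 bands.
61 − 7 false = 54 true bands after the disturbance line.
With 2 bands per year, 54 / 2 = 27 years.
Counting back 27 years from 1969 CE places the disturbance line in 1969 − 27 = 1942 CE.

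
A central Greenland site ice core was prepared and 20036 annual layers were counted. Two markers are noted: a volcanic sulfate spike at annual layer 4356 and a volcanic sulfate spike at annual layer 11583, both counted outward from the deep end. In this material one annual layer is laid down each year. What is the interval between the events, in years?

11583 − 4356 = 7227 annual layers lie between the two events.
That is 7227 years at one annual layer per year.

7227 yr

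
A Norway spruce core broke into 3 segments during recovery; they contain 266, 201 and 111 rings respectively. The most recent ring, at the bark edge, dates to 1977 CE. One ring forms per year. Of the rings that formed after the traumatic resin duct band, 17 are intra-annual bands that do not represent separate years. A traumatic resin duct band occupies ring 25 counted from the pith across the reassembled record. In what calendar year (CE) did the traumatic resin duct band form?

Total rings = 266 + 201 + 111 = 578.
Between ring 25 and the bark edge there are 578 − 25 = 553 rings.
Removing the 17 false rings leaves 553 − 17 = 536 true rings beyond the traumatic resin duct band.
Counting back 536 years from 1977 CE places the traumatic resin duct band in 1977 − 536 = 1441 CE.

1441 CE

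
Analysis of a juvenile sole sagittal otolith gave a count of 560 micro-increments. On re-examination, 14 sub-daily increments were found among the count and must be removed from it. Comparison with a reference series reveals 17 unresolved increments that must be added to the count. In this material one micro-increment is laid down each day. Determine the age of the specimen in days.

Correcting the raw count gives 560 − 14 + 17 = 563 true micro-increments.
With a one-to-one micro-increment periodicity this is 563 days.

563 days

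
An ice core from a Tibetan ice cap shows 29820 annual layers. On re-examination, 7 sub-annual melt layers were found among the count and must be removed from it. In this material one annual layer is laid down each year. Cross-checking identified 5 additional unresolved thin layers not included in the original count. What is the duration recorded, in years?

True annual layer count = 29820 − 7 + 5 = 29818.
At one annual layer per year, that is 29818 years.

29818 years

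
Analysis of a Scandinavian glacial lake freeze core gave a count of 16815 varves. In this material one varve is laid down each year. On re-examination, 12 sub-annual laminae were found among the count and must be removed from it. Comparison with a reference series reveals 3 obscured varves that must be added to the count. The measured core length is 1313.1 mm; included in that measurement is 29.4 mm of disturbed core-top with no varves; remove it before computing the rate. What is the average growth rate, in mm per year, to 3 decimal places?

0.076 mm per year

True varve count = 16815 − 12 + 3 = 16806.
Removing the 29.4 mm offcut leaves 1313.1 − 29.4 = 1283.7 mm.
1283.7 mm over 16806 years gives 1283.7 / 16806 ≈ 0.076 mm per year.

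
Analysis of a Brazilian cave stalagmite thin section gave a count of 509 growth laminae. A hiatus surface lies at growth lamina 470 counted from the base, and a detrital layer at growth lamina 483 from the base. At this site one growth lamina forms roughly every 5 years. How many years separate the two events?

65 years

483 − 470 = 13 growth laminae lie between the two events.
At 5 years per growth lamina, 13 × 5 = 65 years.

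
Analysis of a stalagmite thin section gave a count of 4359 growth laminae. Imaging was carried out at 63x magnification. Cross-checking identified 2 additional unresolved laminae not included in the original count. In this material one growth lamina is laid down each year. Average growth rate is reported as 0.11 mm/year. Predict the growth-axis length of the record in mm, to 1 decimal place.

Adjusted count: 4359 + 2 = 4361 growth laminae.
Length ≈ 0.11 × 4361 = 479.7 mm.

479.7 mm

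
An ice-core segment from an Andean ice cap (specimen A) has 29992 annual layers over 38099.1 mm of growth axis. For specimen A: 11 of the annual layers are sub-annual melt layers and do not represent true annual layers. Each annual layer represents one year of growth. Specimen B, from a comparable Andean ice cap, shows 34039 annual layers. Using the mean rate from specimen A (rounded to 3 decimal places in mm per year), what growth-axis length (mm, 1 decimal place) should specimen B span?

Specimen A: correcting the raw count gives 29992 − 11 = 29981 true annual layers.
A: 38099.1 mm over 29981 years gives 38099.1 / 29981 ≈ 1.271 mm/yr.
B's length ≈ 1.271 × 34039 = 43263.6 mm.

43263.6 mm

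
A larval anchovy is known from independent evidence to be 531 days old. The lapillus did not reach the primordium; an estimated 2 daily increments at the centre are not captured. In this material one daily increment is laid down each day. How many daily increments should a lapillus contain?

At one daily increment per day, 531 days correspond to 531 daily increments.
Subtracting the 2 daily increments not captured gives 531 − 2 = 529 daily increments in the record.

529 daily increments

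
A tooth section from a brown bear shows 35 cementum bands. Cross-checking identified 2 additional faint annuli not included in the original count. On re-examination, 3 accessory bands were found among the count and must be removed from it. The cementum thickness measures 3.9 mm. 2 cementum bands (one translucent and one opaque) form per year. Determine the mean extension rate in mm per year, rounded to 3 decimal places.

Correcting the raw count gives 35 − 3 + 2 = 34 true cementum bands.
With 2 cementum bands per year, 34 / 2 = 17 years.
3.9 mm over 17 years gives 3.9 / 17 ≈ 0.229 mm per year.

0.229 mm per year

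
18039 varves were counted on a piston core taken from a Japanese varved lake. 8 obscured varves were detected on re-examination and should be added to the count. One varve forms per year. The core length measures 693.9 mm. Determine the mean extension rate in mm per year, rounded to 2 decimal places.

0.04 mm per year

After corrections the count is 18039 + 8 = 18047 varves.
Mean rate = 693.9 mm / 18047 years ≈ 0.04 mm per year.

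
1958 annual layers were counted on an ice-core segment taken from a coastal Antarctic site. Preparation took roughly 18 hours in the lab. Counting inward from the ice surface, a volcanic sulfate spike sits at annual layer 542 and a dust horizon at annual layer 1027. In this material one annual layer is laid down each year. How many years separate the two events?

485 years

The two markers are separated by 1027 − 542 = 485 annual layers.
At one annual layer per year, 485 years elapsed between them.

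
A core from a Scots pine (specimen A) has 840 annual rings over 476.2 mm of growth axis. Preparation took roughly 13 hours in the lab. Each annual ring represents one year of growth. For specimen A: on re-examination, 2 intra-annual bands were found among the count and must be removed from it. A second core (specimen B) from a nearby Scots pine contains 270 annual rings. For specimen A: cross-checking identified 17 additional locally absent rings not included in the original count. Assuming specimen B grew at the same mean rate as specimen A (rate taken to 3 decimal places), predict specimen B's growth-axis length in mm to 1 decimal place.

Specimen A: after corrections the count is 840 − 2 + 17 = 855 annual rings.
A: Extension rate ≈ 476.2 / 855 = 0.557 mm per year.
Length of B = 0.557 × 270 = 150.4 mm.

150.4 mm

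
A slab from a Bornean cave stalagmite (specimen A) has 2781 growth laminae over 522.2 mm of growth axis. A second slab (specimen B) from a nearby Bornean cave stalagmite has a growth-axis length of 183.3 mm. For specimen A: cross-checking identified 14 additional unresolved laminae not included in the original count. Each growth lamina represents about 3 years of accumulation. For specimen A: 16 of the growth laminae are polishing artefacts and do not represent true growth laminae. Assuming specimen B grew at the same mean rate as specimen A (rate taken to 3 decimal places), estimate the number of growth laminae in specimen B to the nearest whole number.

Specimen A: correcting the raw count gives 2781 − 16 + 14 = 2779 true growth laminae.
Specimen A: 2779 growth laminae at 3 years each span 2779 × 3 = 8337 years.
A: Mean rate = 522.2 mm / 8337 years ≈ 0.063 mm per year.
For B, 183.3 / 0.063 = 2909.52 years; at 3 years per growth lamina that is 2909.52 / 3 ≈ 970 growth laminae.

970 growth laminae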